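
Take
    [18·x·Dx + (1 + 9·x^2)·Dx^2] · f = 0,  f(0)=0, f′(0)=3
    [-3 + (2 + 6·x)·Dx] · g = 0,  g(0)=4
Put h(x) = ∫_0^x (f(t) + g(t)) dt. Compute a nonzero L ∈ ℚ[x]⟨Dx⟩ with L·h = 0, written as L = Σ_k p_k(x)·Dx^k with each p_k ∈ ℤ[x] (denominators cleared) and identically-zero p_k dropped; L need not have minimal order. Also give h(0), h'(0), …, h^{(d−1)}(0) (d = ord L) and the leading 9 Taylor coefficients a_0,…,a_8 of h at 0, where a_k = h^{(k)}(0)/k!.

f: a_k = 0, 3, 0, -9, 0, 243/5, 0, -2187/7, 0, …
g: a_k = 4, 6, -9/2, 27/4, -405/32, 1701/64, -15309/256, 72171/512, -2814669/8192, …
h₀=f+g: left-lcm gives L₀, ord ≤ 3.
Integrate: L := L₀·Dx.
L = (-36 - 270·x + 972·x^2 + 1458·x^3)·Dx^2 + (-33 - 144·x + 270·x^2 + 3888·x^3 + 5103·x^4)·Dx^3 + (-2 + 18·x + 108·x^2 + 324·x^3 + 1134·x^4 + 1458·x^5)·Dx^4  (order 4).
h: a_k = 0, 4, 9/2, -3/2, -9/16, -81/32, 8019/640, -2187/256, -614547/28672, …
ICs: h(0) = 0, h′(0) = 4, h′′(0) = 9, h′′′(0) = -9.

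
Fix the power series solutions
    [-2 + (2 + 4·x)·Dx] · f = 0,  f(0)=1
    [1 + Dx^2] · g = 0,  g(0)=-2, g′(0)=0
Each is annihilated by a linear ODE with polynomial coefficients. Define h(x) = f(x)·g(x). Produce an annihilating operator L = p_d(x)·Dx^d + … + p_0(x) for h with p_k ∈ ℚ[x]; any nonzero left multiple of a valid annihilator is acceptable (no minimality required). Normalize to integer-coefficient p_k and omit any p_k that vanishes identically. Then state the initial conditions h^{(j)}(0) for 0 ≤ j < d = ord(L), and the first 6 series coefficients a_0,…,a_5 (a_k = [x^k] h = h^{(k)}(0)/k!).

L = (4 + 4·x + 4·x^2) + (-2 - 4·x)·Dx + (1 + 4·x + 4·x^2)·Dx^2  (order 2).
h: a_k = -2, -2, 2, 0, 2/3, -4/3, …
ICs: h(0) = -2, h′(0) = -2.

f: a_k = 1, 1, -1/2, 1/2, -5/8, 7/8, …
g: a_k = -2, 0, 1, 0, -1/12, 0, …
f·g: L₀ = L_f ⊗_s L_g, ord ≤ 1·2.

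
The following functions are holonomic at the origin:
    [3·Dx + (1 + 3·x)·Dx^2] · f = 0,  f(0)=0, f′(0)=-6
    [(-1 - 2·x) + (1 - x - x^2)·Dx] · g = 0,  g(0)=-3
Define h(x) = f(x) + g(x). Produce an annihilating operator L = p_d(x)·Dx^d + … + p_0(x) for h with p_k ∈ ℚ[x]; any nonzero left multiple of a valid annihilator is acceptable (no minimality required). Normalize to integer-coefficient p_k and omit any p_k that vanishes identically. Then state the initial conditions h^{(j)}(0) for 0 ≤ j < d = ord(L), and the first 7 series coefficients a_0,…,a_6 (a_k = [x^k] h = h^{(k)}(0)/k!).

L = (-126 - 342·x - 468·x^2 - 180·x^3 - 108·x^4)·Dx + (-156·x - 576·x^2 - 672·x^3 - 378·x^4 - 180·x^5)·Dx^2 + (7 + 35·x + 29·x^2 - 63·x^3 - 99·x^4 - 93·x^5 - 36·x^6)·Dx^3  (order 3).
h: a_k = -3, -9, 3, -27, 51/2, -606/5, 204, …
ICs: h(0) = -3, h′(0) = -9, h′′(0) = 6.

f: a_k = 0, -6, 9, -18, 81/2, -486/5, 243, …
g: a_k = -3, -3, -6, -9, -15, -24, -39, …
h₀=f+g: left-lcm gives L₀, ord ≤ 3.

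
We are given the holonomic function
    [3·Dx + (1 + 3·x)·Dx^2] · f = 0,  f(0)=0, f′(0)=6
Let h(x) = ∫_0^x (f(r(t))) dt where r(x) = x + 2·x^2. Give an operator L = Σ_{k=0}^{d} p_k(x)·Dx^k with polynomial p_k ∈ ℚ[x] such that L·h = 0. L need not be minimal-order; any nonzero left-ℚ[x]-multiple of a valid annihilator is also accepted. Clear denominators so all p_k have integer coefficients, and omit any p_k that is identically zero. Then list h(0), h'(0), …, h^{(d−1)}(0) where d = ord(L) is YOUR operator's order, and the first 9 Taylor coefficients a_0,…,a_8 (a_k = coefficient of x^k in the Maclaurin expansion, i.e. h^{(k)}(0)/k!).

L = (-1 + 12·x + 24·x^2)·Dx^2 + (1 + 7·x + 18·x^2 + 24·x^3)·Dx^3  (order 3).
h: a_k = 0, 0, 3, 1, -9/2, 63/10, -9/5, -99/7, 1053/28, …
ICs: h(0) = 0, h′(0) = 0, h′′(0) = 6.

f: a_k = 0, 6, -9, 18, -81/2, 486/5, -243, 4374/7, -6561/4, …
L₀ from L_f via x↦r, Dx↦r'^{-1}Dx.
∫: right-multiply L₀ by Dx.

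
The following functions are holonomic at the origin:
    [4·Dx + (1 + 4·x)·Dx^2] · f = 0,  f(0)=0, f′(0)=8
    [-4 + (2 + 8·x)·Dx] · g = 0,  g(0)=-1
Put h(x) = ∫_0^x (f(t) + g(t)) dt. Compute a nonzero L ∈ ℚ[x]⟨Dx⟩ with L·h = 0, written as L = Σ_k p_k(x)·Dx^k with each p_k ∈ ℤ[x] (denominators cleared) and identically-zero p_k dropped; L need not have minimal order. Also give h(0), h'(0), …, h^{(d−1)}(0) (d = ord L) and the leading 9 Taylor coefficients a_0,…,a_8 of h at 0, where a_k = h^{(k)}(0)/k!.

f: a_k = 0, 8, -16, 128/3, -128, 2048/5, -4096/3, 32768/7, -16384, …
g: a_k = -1, -2, 2, -4, 10, -28, 84, -264, 858, …
L₀ := lclm(L_f,L_g); ord L₀ ≤ 2+1.
∫: right-multiply L₀ by Dx.
L = 8·Dx^2 + (10 + 40·x)·Dx^3 + (1 + 8·x + 16·x^2)·Dx^4  (order 4).
h: a_k = 0, -1, 3, -14/3, 29/3, -118/5, 318/5, -3844/21, 3865/7, …
ICs: h(0) = 0, h′(0) = -1, h′′(0) = 6, h′′′(0) = -28.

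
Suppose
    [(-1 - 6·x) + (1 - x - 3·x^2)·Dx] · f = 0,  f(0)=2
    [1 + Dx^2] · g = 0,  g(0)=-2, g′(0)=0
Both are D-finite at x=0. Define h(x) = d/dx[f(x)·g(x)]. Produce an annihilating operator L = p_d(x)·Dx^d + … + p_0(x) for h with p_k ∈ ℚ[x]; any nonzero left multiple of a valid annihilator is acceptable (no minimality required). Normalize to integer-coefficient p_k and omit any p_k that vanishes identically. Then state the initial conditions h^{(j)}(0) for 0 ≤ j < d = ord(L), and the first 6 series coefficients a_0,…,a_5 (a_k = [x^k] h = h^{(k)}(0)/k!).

f: a_k = 2, 2, 8, 14, 38, 80, …
g: a_k = -2, 0, 1, 0, -1/12, 0, …
Sym-product of L_f,L_g gives L₀ (≤ ord 2).
h=h₀': d/dx-closure on L₀ ⇒ L.
L = (83 - 2·x - 5·x^2 + 6·x^3 + 9·x^4) + (16 + 98·x + 18·x^2 + 36·x^3)·Dx + (-5 + 4·x + 13·x^2 + 6·x^3 + 9·x^4)·Dx^2  (order 2).
h: a_k = -4, -28, -78, -818/3, -4385/6, -63119/30, …
ICs: h(0) = -4, h′(0) = -28.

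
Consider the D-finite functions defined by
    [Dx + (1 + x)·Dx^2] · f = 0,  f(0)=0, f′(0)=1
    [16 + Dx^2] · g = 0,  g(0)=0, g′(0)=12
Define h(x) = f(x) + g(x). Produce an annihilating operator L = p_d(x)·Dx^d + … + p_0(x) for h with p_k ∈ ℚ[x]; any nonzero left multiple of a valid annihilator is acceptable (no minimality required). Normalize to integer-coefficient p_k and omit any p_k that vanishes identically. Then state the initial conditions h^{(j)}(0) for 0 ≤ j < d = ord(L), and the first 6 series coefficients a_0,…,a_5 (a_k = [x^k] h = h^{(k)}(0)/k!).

L = (176 + 256·x + 128·x^2)·Dx + (144 + 400·x + 384·x^2 + 128·x^3)·Dx^2 + (11 + 16·x + 8·x^2)·Dx^3 + (9 + 25·x + 24·x^2 + 8·x^3)·Dx^4  (order 4).
h: a_k = 0, 13, -1/2, -95/3, -1/4, 129/5, …
ICs: h(0) = 0, h′(0) = 13, h′′(0) = -1, h′′′(0) = -190.

f: a_k = 0, 1, -1/2, 1/3, -1/4, 1/5, …
g: a_k = 0, 12, 0, -32, 0, 128/5, …
Sum ⇒ L₀ = lclm(L_f,L_g) in ℚ(x)⟨Dx⟩.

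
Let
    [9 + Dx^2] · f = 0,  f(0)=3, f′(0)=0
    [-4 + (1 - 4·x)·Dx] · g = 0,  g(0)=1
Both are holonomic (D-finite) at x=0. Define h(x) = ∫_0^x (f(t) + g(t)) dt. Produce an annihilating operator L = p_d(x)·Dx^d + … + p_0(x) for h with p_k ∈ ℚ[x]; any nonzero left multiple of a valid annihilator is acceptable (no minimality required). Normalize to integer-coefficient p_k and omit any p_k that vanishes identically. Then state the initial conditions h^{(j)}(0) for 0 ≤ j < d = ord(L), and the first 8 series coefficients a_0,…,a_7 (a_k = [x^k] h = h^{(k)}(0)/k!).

f: a_k = 3, 0, -27/2, 0, 81/8, 0, -243/80, 0, …
g: a_k = 1, 4, 16, 64, 256, 1024, 4096, 16384, …
L₀ := lclm(L_f,L_g); ord L₀ ≤ 2+1.
∫: right-multiply L₀ by Dx.
L = (-3780 + 2592·x - 5184·x^2)·Dx + (369 - 2124·x + 3888·x^2 - 5184·x^3)·Dx^2 + (-420 + 288·x - 576·x^2)·Dx^3 + (41 - 236·x + 432·x^2 - 576·x^3)·Dx^4  (order 4).
h: a_k = 0, 4, 2, 5/6, 16, 2129/40, 512/3, 327437/560, …
ICs: h(0) = 0, h′(0) = 4, h′′(0) = 4, h′′′(0) = 5.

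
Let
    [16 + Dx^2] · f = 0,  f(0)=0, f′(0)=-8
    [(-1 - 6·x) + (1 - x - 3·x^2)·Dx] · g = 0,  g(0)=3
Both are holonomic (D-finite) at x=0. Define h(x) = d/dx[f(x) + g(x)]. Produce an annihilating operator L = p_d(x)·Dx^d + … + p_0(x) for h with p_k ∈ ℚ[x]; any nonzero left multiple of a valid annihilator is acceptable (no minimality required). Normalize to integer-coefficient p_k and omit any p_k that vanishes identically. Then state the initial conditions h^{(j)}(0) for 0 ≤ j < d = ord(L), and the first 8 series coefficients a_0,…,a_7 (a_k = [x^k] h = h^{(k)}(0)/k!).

L = (4672 + 20416·x + 66304·x^2 + 32640·x^3 + 66240·x^4 + 62208·x^5 + 62208·x^6) + (-464 - 2352·x + 3792·x^2 + 6752·x^3 - 2400·x^4 + 5184·x^5 + 24192·x^6 + 20736·x^7)·Dx + (292 + 1276·x + 4144·x^2 + 2040·x^3 + 4140·x^4 + 3888·x^5 + 3888·x^6)·Dx^2 + (-29 - 147·x + 237·x^2 + 422·x^3 - 150·x^4 + 324·x^5 + 1512·x^6 + 1296·x^7)·Dx^3  (order 3).
h: a_k = -5, 24, 127, 228, 1544/3, 1746, 207113/45, 12192, …
ICs: h(0) = -5, h′(0) = 24, h′′(0) = 254.

f: a_k = 0, -8, 0, 64/3, 0, -256/15, 0, 2048/315, …
g: a_k = 3, 3, 12, 21, 57, 120, 291, 651, …
Weyl lclm of L_f,L_g ⇒ L₀ (ord ≤ 3).
Differentiate: ansatz ord ≤ ord L₀ ⇒ L.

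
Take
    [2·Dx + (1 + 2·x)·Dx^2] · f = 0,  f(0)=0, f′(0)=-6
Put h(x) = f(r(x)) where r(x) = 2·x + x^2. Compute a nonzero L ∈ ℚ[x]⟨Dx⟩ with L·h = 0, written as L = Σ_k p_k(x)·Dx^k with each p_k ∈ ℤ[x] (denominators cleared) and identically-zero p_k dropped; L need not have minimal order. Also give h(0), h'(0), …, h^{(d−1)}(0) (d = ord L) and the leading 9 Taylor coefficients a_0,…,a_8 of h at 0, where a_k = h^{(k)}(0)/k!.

f: a_k = 0, -6, 6, -8, 12, -96/5, 32, -384/7, 96, …
Substitute x→r, Dx→(1/r')Dx; clear ⇒ L₀.
L = (3 + 4·x + 2·x^2)·Dx + (1 + 5·x + 6·x^2 + 2·x^3)·Dx^2  (order 2).
h: a_k = 0, -12, 18, -40, 102, -1392/5, 792, -16224/7, 6924, …
ICs: h(0) = 0, h′(0) = -12.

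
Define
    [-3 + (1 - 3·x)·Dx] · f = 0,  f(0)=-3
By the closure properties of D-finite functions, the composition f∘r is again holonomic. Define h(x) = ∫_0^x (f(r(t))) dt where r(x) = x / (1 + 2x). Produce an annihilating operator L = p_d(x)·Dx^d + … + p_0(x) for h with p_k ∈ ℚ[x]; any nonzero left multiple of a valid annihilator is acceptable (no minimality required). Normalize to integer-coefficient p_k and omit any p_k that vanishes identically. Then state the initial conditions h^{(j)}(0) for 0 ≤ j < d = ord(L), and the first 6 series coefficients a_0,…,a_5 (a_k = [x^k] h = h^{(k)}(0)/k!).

f: a_k = -3, -9, -27, -81, -243, -729, …
Substitute x→r, Dx→(1/r')Dx; clear ⇒ L₀.
h=∫₀ˣh₀: take L = L₀·Dx.
L = 3·Dx + (-1 - x + 2·x^2)·Dx^2  (order 2).
h: a_k = 0, -3, -9/2, -3, -9/4, -9/5, …
ICs: h(0) = 0, h′(0) = -3.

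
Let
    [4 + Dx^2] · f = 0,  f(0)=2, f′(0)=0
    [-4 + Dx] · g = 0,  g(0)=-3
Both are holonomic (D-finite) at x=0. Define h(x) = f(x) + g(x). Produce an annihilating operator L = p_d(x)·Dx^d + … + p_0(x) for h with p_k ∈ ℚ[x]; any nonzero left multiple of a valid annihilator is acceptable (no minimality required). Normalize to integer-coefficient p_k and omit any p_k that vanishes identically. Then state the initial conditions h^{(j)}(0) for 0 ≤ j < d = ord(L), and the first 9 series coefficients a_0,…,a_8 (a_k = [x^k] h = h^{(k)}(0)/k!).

L = -16 + 4·Dx - 4·Dx^2 + Dx^3  (order 3).
h: a_k = -1, -12, -28, -32, -92/3, -128/5, -776/45, -1024/105, -1532/315, …
ICs: h(0) = -1, h′(0) = -12, h′′(0) = -56.

f: a_k = 2, 0, -4, 0, 4/3, 0, -8/45, 0, 4/315, …
g: a_k = -3, -12, -24, -32, -32, -128/5, -256/15, -1024/105, -512/105, …
h₀=f+g: left-lcm gives L₀, ord ≤ 3.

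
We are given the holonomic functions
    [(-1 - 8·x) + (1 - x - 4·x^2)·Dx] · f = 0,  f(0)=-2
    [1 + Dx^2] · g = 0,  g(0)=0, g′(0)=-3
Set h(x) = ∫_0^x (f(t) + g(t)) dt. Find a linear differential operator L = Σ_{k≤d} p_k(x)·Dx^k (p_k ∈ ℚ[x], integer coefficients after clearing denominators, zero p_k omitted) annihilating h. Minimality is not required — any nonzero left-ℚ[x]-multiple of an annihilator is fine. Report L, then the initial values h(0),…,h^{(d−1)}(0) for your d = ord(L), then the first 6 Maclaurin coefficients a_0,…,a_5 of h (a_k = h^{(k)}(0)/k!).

f: a_k = -2, -2, -10, -18, -58, -130, …
g: a_k = 0, -3, 0, 1/2, 0, -1/40, …
L₀ := lclm(L_f,L_g); ord L₀ ≤ 1+2.
h=∫₀ˣh₀: take L = L₀·Dx.
L = (55 + 486·x + 553·x^2 + 1488·x^3 + 80·x^4 + 128·x^5)·Dx + (-11 - 11·x - 23·x^2 + 169·x^3 + 348·x^4 + 48·x^5 + 64·x^6)·Dx^2 + (55 + 486·x + 553·x^2 + 1488·x^3 + 80·x^4 + 128·x^5)·Dx^3 + (-11 - 11·x - 23·x^2 + 169·x^3 + 348·x^4 + 48·x^5 + 64·x^6)·Dx^4  (order 4).
h: a_k = 0, -2, -5/2, -10/3, -35/8, -58/5, …
ICs: h(0) = 0, h′(0) = -2, h′′(0) = -5, h′′′(0) = -20.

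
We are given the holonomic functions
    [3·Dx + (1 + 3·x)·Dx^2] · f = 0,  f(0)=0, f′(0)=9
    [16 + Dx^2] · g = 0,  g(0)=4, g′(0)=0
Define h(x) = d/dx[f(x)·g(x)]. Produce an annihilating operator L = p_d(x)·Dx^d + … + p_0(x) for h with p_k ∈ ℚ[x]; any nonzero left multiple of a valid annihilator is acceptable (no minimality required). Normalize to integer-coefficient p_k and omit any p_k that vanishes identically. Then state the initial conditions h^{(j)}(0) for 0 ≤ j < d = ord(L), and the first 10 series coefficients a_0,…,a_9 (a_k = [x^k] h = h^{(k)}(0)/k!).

f: a_k = 0, 9, -27/2, 27, -243/4, 729/5, -729/2, 6561/7, -19683/8, 6561, …
g: a_k = 4, 0, -32, 0, 128/3, 0, -1024/45, 0, 2048/315, 0, …
f·g: L₀ = L_f ⊗_s L_g, ord ≤ 2·2.
h=h₀': d/dx-closure on L₀ ⇒ L.
L = (-252256 - 1400832·x + 774144·x^2 + 36937728·x^3 + 133871616·x^4 + 191102976·x^5 + 95551488·x^6) + (-43296 + 45216·x + 2557440·x^2 + 11404800·x^3 + 19906560·x^4 + 11943936·x^5)·Dx + (-14630 - 16992·x + 831600·x^2 + 6110208·x^3 + 17853696·x^4 + 23887872·x^5 + 11943936·x^6)·Dx^2 + (-2706 + 2826·x + 159840·x^2 + 712800·x^3 + 1244160·x^4 + 746496·x^5)·Dx^3 + (71 + 4410·x + 48951·x^2 + 237600·x^3 + 592920·x^4 + 746496·x^5 + 373248·x^6)·Dx^4  (order 4).
h: a_k = 36, -108, -540, 756, 516, -540, 1076/5, -18492/5, 603468/35, -446892/7, …
ICs: h(0) = 36, h′(0) = -108, h′′(0) = -1080, h′′′(0) = 4536.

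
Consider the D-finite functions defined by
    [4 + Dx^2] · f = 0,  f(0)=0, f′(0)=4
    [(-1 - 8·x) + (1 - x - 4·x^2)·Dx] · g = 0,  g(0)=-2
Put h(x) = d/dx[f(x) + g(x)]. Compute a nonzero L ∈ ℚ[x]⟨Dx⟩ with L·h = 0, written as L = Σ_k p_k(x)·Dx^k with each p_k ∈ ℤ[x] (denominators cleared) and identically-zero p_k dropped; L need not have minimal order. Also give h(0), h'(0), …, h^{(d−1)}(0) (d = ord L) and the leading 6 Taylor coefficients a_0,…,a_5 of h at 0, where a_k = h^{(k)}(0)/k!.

f: a_k = 0, 4, 0, -8/3, 0, 8/15, …
g: a_k = -2, -2, -10, -18, -58, -130, …
f+g: L₀ = lclm(L_f,L_g), ord ≤ 2+1.
h₀' ⇒ L via d/dx closure of L₀.
L = (1472 + 8672·x + 38224·x^2 + 28480·x^3 + 58880·x^4 + 9216·x^5 + 12288·x^6) + (-116 - 892·x + 504·x^2 + 2312·x^3 + 5920·x^4 + 10368·x^5 + 3584·x^6 + 4096·x^7)·Dx + (368 + 2168·x + 9556·x^2 + 7120·x^3 + 14720·x^4 + 2304·x^5 + 3072·x^6)·Dx^2 + (-29 - 223·x + 126·x^2 + 578·x^3 + 1480·x^4 + 2592·x^5 + 896·x^6 + 1024·x^7)·Dx^3  (order 3).
h: a_k = 2, -20, -62, -232, -1942/3, -2172, …
ICs: h(0) = 2, h′(0) = -20, h′′(0) = -124.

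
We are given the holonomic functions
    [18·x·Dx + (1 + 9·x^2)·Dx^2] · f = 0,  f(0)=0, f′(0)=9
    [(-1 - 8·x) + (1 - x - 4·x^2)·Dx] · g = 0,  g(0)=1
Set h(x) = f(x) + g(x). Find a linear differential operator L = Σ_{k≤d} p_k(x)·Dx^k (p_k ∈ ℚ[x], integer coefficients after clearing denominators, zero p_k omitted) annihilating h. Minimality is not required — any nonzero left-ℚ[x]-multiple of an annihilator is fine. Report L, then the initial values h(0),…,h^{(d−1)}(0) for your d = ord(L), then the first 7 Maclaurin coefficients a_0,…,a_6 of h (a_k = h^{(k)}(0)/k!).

f: a_k = 0, 9, 0, -27, 0, 729/5, 0, …
g: a_k = 1, 1, 5, 9, 29, 65, 181, …
Sum ⇒ L₀ = lclm(L_f,L_g) in ℚ(x)⟨Dx⟩.
L = (90 - 360·x - 6462·x^2 - 14688·x^3 - 63936·x^4 - 31104·x^6)·Dx + (-36 - 294·x - 324·x^2 - 3198·x^3 - 13680·x^4 - 46080·x^5 - 3888·x^6 - 31104·x^7)·Dx^2 + (5 + 16·x + 160·x^2 - 96·x^3 + 555·x^4 - 2304·x^5 - 4896·x^6 - 1296·x^7 - 5184·x^8)·Dx^3  (order 3).
h: a_k = 1, 10, 5, -18, 29, 1054/5, 181, …
ICs: h(0) = 1, h′(0) = 10, h′′(0) = 10.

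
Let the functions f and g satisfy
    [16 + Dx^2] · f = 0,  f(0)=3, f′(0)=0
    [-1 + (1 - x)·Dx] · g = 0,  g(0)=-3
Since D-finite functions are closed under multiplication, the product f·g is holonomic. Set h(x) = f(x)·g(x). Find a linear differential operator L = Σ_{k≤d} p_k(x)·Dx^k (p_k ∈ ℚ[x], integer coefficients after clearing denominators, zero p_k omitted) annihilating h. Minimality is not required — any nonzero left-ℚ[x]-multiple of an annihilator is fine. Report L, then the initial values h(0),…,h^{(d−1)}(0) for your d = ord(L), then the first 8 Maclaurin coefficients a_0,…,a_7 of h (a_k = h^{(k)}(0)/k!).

L = (-16 + 16·x) + 2·Dx + (-1 + x)·Dx^2  (order 2).
h: a_k = -9, -9, 63, 63, -33, -33, 91/5, 91/5, …
ICs: h(0) = -9, h′(0) = -9.

f: a_k = 3, 0, -24, 0, 32, 0, -256/15, 0, …
g: a_k = -3, -3, -3, -3, -3, -3, -3, -3, …
f·g: L₀ = L_f ⊗_s L_g, ord ≤ 2·1.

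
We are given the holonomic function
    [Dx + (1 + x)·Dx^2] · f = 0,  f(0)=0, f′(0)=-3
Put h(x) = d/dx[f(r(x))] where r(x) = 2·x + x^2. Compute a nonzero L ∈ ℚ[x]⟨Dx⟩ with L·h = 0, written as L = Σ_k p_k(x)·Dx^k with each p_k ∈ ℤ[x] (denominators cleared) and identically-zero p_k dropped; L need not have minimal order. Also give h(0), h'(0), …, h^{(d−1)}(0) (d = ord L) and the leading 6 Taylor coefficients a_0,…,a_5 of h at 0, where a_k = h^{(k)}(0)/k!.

L = 1 + (1 + x)·Dx  (order 1).
h: a_k = -6, 6, -6, 6, -6, 6, …
ICs: h(0) = -6.

f: a_k = 0, -3, 3/2, -1, 3/4, -3/5, …
Change of var in L_f (x↦r) gives L₀.
h=h₀': d/dx-closure on L₀ ⇒ L.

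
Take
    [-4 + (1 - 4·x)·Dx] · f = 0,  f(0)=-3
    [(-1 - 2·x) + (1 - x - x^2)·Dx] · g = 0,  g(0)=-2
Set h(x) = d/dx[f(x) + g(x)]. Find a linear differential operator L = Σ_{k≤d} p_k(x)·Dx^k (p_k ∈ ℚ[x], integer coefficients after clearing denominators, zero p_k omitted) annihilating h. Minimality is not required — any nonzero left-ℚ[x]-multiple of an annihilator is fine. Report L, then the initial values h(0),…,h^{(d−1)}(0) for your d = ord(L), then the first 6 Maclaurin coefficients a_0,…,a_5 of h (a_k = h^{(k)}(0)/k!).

L = (120 + 192·x + 432·x^2 - 96·x^3 + 96·x^4) + (-39 - 48·x + 210·x^2 + 252·x^3 - 48·x^4 + 96·x^5)·Dx + (2 - x - 42·x^2 + 54·x^3 + 7·x^4 + 16·x^6)·Dx^2  (order 2).
h: a_k = -14, -104, -594, -3112, -15440, -73884, …
ICs: h(0) = -14, h′(0) = -104.

f: a_k = -3, -12, -48, -192, -768, -3072, …
g: a_k = -2, -2, -4, -6, -10, -16, …
Sum ⇒ L₀ = lclm(L_f,L_g) in ℚ(x)⟨Dx⟩.
h₀' ⇒ L via d/dx closure of L₀.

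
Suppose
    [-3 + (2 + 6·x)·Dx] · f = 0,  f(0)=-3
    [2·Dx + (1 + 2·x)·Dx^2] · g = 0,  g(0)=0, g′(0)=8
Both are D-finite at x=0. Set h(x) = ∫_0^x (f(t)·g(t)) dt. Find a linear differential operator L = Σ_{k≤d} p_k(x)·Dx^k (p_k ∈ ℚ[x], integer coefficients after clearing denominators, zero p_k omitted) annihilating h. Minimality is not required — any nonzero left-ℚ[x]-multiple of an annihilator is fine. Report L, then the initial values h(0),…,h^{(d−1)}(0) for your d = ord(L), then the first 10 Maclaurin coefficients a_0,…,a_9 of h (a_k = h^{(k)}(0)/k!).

L = (15 + 18·x)·Dx + (-4 - 12·x)·Dx^2 + (4 + 32·x + 84·x^2 + 72·x^3)·Dx^3  (order 3).
h: a_k = 0, 0, -12, -4, 31/4, -27/2, 3937/160, -52897/1120, 3402537/35840, -5339567/26880, …
ICs: h(0) = 0, h′(0) = 0, h′′(0) = -24.

f: a_k = -3, -9/2, 27/8, -81/16, 1215/128, -5103/256, 45927/1024, -216513/2048, 8444007/32768, -42220035/65536, …
g: a_k = 0, 8, -8, 32/3, -16, 128/5, -128/3, 512/7, -128, 2048/9, …
Sym-product of L_f,L_g gives L₀ (≤ ord 2).
Integrate: L := L₀·Dx.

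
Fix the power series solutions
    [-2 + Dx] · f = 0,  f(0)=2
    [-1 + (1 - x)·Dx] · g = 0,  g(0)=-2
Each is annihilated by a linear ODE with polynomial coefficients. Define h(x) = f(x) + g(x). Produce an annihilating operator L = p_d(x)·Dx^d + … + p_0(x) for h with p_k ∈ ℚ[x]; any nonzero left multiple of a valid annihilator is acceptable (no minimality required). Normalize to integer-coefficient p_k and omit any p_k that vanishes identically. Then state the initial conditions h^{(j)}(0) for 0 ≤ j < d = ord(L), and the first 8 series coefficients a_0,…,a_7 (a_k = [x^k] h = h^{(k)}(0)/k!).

L = 4·x + (2 - 8·x + 4·x^2)·Dx + (-1 + 3·x - 2·x^2)·Dx^2  (order 2).
h: a_k = 0, 2, 2, 2/3, -2/3, -22/15, -82/45, -614/315, …
ICs: h(0) = 0, h′(0) = 2.

f: a_k = 2, 4, 4, 8/3, 4/3, 8/15, 8/45, 16/315, …
g: a_k = -2, -2, -2, -2, -2, -2, -2, -2, …
h₀=f+g: left-lcm gives L₀, ord ≤ 2.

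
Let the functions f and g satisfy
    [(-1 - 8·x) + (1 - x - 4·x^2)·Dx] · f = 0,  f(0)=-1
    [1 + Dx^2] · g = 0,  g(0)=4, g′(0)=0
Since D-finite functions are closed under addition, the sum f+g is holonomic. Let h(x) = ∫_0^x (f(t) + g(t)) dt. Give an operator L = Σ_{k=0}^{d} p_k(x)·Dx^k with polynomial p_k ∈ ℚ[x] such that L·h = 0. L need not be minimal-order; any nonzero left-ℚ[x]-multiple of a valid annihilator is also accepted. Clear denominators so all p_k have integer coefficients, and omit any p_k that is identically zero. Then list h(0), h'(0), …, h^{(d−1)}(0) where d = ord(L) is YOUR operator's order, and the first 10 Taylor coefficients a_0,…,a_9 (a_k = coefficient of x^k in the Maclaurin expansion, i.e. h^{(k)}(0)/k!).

L = (55 + 486·x + 553·x^2 + 1488·x^3 + 80·x^4 + 128·x^5)·Dx + (-11 - 11·x - 23·x^2 + 169·x^3 + 348·x^4 + 48·x^5 + 64·x^6)·Dx^2 + (55 + 486·x + 553·x^2 + 1488·x^3 + 80·x^4 + 128·x^5)·Dx^3 + (-11 - 11·x - 23·x^2 + 169·x^3 + 348·x^4 + 48·x^5 + 64·x^6)·Dx^4  (order 4).
h: a_k = 0, 3, -1/2, -7/3, -9/4, -173/30, -65/6, -32581/1260, -441/8, -11743199/90720, …
ICs: h(0) = 0, h′(0) = 3, h′′(0) = -1, h′′′(0) = -14.

f: a_k = -1, -1, -5, -9, -29, -65, -181, -441, -1165, -2929, …
g: a_k = 4, 0, -2, 0, 1/6, 0, -1/180, 0, 1/10080, 0, …
Weyl lclm of L_f,L_g ⇒ L₀ (ord ≤ 3).
h=∫₀ˣh₀: take L = L₀·Dx.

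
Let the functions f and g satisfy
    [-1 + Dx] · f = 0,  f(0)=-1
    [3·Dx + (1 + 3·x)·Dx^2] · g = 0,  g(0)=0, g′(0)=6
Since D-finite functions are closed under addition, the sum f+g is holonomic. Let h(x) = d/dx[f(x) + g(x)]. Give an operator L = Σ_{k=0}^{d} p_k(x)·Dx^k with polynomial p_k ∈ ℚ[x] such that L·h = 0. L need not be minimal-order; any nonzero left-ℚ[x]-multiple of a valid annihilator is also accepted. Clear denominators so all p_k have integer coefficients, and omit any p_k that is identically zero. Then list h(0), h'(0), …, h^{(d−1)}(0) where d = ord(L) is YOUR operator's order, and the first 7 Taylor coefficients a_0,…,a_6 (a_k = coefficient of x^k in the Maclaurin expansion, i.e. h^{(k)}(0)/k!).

L = (-21 - 9·x) + (17 - 6·x - 9·x^2)·Dx + (4 + 15·x + 9·x^2)·Dx^2  (order 2).
h: a_k = 5, -19, 107/2, -973/6, 11663/24, -174961/120, 3149279/720, …
ICs: h(0) = 5, h′(0) = -19.

f: a_k = -1, -1, -1/2, -1/6, -1/24, -1/120, -1/720, …
g: a_k = 0, 6, -9, 18, -81/2, 486/5, -243, …
Weyl lclm of L_f,L_g ⇒ L₀ (ord ≤ 3).
Differentiate: ansatz ord ≤ ord L₀ ⇒ L.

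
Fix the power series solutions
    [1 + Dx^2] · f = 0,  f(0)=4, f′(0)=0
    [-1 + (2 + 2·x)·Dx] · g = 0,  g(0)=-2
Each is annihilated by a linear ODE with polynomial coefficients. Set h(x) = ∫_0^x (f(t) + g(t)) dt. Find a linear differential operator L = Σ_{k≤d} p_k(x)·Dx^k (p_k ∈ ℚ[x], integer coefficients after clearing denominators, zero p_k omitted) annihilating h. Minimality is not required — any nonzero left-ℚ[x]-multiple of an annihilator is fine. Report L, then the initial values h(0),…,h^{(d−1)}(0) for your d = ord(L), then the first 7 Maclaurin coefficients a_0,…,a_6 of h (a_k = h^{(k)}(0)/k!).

f: a_k = 4, 0, -2, 0, 1/6, 0, -1/180, …
g: a_k = -2, -1, 1/4, -1/8, 5/64, -7/128, 21/512, …
f+g: L₀ = lclm(L_f,L_g), ord ≤ 2+1.
h=∫h₀ ⇒ L = L₀·Dx.
L = (-7 - 8·x - 4·x^2)·Dx + (6 + 22·x + 24·x^2 + 8·x^3)·Dx^2 + (-7 - 8·x - 4·x^2)·Dx^3 + (6 + 22·x + 24·x^2 + 8·x^3)·Dx^4  (order 4).
h: a_k = 0, 2, -1/2, -7/12, -1/32, 47/960, -7/768, …
ICs: h(0) = 0, h′(0) = 2, h′′(0) = -1, h′′′(0) = -7/2.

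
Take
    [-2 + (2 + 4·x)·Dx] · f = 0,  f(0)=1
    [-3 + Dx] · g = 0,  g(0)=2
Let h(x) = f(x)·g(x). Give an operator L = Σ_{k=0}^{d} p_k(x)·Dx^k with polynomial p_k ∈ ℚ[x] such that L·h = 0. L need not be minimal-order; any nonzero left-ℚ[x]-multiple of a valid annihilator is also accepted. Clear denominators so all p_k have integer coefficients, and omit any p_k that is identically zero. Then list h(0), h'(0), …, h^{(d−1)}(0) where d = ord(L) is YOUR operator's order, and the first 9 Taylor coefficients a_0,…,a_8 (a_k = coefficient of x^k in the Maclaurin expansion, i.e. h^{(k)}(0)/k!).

f: a_k = 1, 1, -1/2, 1/2, -5/8, 7/8, -21/16, 33/16, -429/128, …
g: a_k = 2, 6, 9, 9, 27/4, 81/20, 81/40, 243/280, 729/2240, …
Sym-product of L_f,L_g gives L₀ (≤ ord 1).
L = (-4 - 6·x) + (1 + 2·x)·Dx  (order 1).
h: a_k = 2, 8, 14, 16, 13, 44/5, 21/5, 96/35, -39/140, …
ICs: h(0) = 2.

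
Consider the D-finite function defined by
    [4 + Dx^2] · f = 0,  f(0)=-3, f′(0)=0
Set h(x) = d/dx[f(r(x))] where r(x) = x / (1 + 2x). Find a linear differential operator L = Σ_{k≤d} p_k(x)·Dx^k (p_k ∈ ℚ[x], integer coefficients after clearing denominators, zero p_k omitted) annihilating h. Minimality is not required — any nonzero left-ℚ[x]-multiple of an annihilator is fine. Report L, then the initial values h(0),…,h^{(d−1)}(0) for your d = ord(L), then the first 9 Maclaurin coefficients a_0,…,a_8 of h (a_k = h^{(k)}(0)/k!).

L = (28 + 96·x + 96·x^2) + (12 + 72·x + 144·x^2 + 96·x^3)·Dx + (1 + 8·x + 24·x^2 + 32·x^3 + 16·x^4)·Dx^2  (order 2).
h: a_k = 0, 12, -72, 280, -880, 12008/5, -29232/5, 267184/21, -843936/35, …
ICs: h(0) = 0, h′(0) = 12.

f: a_k = -3, 0, 6, 0, -2, 0, 4/15, 0, -2/105, …
h₀=f(r): pull back L_f along r ⇒ L₀.
Derive L from L₀ (diff closure).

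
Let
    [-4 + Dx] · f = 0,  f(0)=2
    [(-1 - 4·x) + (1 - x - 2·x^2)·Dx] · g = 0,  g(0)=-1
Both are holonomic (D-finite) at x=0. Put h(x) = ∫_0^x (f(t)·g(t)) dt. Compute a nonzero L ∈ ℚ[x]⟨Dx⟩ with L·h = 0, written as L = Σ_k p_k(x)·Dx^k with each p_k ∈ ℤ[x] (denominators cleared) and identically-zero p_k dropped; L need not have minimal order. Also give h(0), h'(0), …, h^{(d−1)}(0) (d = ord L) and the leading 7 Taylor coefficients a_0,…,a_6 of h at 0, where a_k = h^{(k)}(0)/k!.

L = (5 - 8·x^2)·Dx + (-1 + x + 2·x^2)·Dx^2  (order 2).
h: a_k = 0, -2, -5, -10, -107/6, -458/15, -781/15, …
ICs: h(0) = 0, h′(0) = -2.

f: a_k = 2, 8, 16, 64/3, 64/3, 256/15, 512/45, …
g: a_k = -1, -1, -3, -5, -11, -21, -43, …
Product ⇒ symmetric product L₀, ord ≤ 1.
h=∫₀ˣh₀: take L = L₀·Dx.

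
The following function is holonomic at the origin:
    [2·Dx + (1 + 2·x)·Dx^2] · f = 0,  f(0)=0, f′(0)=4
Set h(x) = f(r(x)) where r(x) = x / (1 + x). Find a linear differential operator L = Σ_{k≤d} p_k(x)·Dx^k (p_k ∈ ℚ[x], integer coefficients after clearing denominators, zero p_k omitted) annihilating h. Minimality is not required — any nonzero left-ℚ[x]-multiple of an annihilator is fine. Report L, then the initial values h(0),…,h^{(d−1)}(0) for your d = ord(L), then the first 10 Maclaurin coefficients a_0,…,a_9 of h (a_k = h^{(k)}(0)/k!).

f: a_k = 0, 4, -4, 16/3, -8, 64/5, -64/3, 256/7, -64, 1024/9, …
Change of var in L_f (x↦r) gives L₀.
L = (4 + 6·x)·Dx + (1 + 4·x + 3·x^2)·Dx^2  (order 2).
h: a_k = 0, 4, -8, 52/3, -40, 484/5, -728/3, 4372/7, -1640, 39364/9, …
ICs: h(0) = 0, h′(0) = 4.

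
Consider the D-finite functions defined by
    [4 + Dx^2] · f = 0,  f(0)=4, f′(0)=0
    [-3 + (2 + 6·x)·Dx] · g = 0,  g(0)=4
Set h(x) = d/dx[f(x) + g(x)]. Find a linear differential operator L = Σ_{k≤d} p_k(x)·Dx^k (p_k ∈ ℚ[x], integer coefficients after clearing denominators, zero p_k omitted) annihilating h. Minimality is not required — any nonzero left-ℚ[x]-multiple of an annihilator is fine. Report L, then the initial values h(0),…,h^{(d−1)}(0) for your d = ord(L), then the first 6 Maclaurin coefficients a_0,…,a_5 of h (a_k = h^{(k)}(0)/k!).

f: a_k = 4, 0, -8, 0, 8/3, 0, …
g: a_k = 4, 6, -9/2, 27/4, -405/32, 1701/64, …
Sum ⇒ L₀ = lclm(L_f,L_g) in ℚ(x)⟨Dx⟩.
Derive L from L₀ (diff closure).
L = (-1812 - 1152·x - 1728·x^2) + (-344 - 1800·x - 3456·x^2 - 3456·x^3)·Dx + (-453 - 288·x - 432·x^2)·Dx^2 + (-86 - 450·x - 864·x^2 - 864·x^3)·Dx^3  (order 3).
h: a_k = 6, -25, 81/4, -959/24, 8505/64, -693001/1920, …
ICs: h(0) = 6, h′(0) = -25, h′′(0) = 81/2.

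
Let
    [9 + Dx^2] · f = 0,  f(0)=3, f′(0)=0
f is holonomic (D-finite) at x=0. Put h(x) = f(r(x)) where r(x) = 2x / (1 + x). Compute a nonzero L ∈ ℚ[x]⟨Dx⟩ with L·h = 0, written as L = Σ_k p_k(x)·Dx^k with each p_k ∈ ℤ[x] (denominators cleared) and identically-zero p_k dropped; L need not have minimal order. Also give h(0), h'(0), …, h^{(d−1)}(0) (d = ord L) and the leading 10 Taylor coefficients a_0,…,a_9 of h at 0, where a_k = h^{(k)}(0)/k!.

f: a_k = 3, 0, -27/2, 0, 81/8, 0, -243/80, 0, 2187/4480, 0, …
h₀=f(r): pull back L_f along r ⇒ L₀.
L = 36 + (2 + 6·x + 6·x^2 + 2·x^3)·Dx + (1 + 4·x + 6·x^2 + 4·x^3 + x^4)·Dx^2  (order 2).
h: a_k = 3, 0, -54, 108, 0, -432, 5778/5, -8748/5, 9342/7, 43632/35, …
ICs: h(0) = 3, h′(0) = 0.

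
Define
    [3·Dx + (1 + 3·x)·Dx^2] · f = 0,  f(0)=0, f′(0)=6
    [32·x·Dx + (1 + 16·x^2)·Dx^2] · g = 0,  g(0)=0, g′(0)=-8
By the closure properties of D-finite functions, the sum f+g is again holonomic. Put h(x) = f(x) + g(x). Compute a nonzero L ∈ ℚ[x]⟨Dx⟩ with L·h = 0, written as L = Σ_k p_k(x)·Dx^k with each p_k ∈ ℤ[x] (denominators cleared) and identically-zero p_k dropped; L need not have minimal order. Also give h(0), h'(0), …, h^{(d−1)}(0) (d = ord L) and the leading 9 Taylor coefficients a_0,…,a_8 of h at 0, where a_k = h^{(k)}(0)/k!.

f: a_k = 0, 6, -9, 18, -81/2, 486/5, -243, 4374/7, -6561/4, …
g: a_k = 0, -8, 0, 128/3, 0, -2048/5, 0, 32768/7, 0, …
L₀ := lclm(L_f,L_g); ord L₀ ≤ 2+2.
L = (-96 - 864·x + 4608·x^2 + 4608·x^3)·Dx + (-50 - 192·x + 672·x^2 + 9216·x^3 + 9216·x^4)·Dx^2 + (-3 + 23·x + 96·x^2 + 512·x^3 + 2304·x^4 + 2304·x^5)·Dx^3  (order 3).
h: a_k = 0, -2, -9, 182/3, -81/2, -1562/5, -243, 5306, -6561/4, …
ICs: h(0) = 0, h′(0) = -2, h′′(0) = -18.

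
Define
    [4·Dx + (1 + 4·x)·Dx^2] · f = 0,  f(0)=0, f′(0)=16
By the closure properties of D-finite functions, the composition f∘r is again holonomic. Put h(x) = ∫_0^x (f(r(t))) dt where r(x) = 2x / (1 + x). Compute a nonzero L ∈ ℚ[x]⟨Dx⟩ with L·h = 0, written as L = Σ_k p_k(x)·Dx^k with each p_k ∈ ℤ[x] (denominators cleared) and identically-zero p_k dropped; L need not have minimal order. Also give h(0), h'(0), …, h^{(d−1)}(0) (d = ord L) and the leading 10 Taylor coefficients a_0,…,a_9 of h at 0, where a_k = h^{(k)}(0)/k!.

L = (10 + 18·x)·Dx^2 + (1 + 10·x + 9·x^2)·Dx^3  (order 3).
h: a_k = 0, 0, 16, -160/3, 728/3, -1312, 118096/15, -151840/3, 2391484/7, -21523360/9, …
ICs: h(0) = 0, h′(0) = 0, h′′(0) = 32.

f: a_k = 0, 16, -32, 256/3, -256, 4096/5, -8192/3, 65536/7, -32768, 1048576/9, …
L₀ from L_f via x↦r, Dx↦r'^{-1}Dx.
∫: right-multiply L₀ by Dx.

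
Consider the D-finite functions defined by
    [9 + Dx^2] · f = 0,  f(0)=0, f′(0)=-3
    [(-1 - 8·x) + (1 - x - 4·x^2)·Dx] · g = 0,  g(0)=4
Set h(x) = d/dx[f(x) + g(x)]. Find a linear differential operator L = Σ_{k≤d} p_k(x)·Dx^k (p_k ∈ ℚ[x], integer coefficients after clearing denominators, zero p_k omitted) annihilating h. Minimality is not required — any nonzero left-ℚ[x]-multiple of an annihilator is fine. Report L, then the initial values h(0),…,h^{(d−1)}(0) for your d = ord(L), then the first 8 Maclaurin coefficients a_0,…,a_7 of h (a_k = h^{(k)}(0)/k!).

f: a_k = 0, -3, 0, 9/2, 0, -81/40, 0, 243/560, …
g: a_k = 4, 4, 20, 36, 116, 260, 724, 1764, …
Sum ⇒ L₀ = lclm(L_f,L_g) in ℚ(x)⟨Dx⟩.
Derive L from L₀ (diff closure).
L = (2358 + 13068·x + 57006·x^2 + 38520·x^3 + 83520·x^4 + 31104·x^5 + 41472·x^6) + (-189 - 1413·x + 1251·x^2 + 4203·x^3 + 5580·x^4 + 11952·x^5 + 12096·x^6 + 13824·x^7)·Dx + (262 + 1452·x + 6334·x^2 + 4280·x^3 + 9280·x^4 + 3456·x^5 + 4608·x^6)·Dx^2 + (-21 - 157·x + 139·x^2 + 467·x^3 + 620·x^4 + 1328·x^5 + 1344·x^6 + 1536·x^7)·Dx^3  (order 3).
h: a_k = 1, 40, 243/2, 464, 10319/8, 4344, 988083/80, 37280, …
ICs: h(0) = 1, h′(0) = 40, h′′(0) = 243.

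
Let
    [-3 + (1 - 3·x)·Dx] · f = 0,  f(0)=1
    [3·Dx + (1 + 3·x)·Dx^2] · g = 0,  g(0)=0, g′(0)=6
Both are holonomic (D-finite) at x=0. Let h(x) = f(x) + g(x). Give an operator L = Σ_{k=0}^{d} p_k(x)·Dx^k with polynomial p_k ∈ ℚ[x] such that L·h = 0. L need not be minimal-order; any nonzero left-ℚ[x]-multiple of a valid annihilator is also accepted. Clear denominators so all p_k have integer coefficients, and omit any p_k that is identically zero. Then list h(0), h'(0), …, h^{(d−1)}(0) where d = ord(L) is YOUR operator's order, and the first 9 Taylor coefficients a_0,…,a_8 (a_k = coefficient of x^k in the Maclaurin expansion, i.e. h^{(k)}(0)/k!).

L = (30 + 18·x)·Dx + (4 + 48·x + 36·x^2)·Dx^2 + (-1 - x + 9·x^2 + 9·x^3)·Dx^3  (order 3).
h: a_k = 1, 9, 0, 45, 81/2, 1701/5, 486, 19683/7, 19683/4, …
ICs: h(0) = 1, h′(0) = 9, h′′(0) = 0.

f: a_k = 1, 3, 9, 27, 81, 243, 729, 2187, 6561, …
g: a_k = 0, 6, -9, 18, -81/2, 486/5, -243, 4374/7, -6561/4, …
h₀=f+g: left-lcm gives L₀, ord ≤ 3.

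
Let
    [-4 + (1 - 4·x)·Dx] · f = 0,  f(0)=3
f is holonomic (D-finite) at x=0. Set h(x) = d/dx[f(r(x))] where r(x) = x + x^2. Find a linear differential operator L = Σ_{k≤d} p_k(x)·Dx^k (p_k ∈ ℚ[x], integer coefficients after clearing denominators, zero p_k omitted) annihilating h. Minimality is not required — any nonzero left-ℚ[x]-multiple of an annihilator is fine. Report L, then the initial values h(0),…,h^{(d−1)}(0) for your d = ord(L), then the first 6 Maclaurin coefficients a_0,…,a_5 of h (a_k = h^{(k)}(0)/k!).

L = (10 + 24·x + 24·x^2) + (-1 + 2·x + 12·x^2 + 8·x^3)·Dx  (order 1).
h: a_k = 12, 120, 864, 5568, 33600, 194688, …
ICs: h(0) = 12.

f: a_k = 3, 12, 48, 192, 768, 3072, …
f∘r: x↦r, Dx↦Dx/r' in L_f ⇒ L₀.
h=h₀': d/dx-closure on L₀ ⇒ L.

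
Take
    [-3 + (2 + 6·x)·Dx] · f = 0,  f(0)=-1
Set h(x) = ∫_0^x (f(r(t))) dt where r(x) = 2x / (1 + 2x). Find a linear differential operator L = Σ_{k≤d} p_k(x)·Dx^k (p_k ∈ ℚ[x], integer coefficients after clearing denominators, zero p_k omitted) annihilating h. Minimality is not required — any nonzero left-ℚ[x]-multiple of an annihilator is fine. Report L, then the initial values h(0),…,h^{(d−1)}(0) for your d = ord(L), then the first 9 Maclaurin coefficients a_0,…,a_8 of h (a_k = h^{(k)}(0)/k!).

f: a_k = -1, -3/2, 9/8, -27/16, 405/128, -1701/256, 15309/1024, -72171/2048, 2814669/32768, …
Change of var in L_f (x↦r) gives L₀.
∫: right-multiply L₀ by Dx.
L = -3·Dx + (1 + 10·x + 16·x^2)·Dx^2  (order 2).
h: a_k = 0, -1, -3/2, 7/2, -87/8, 1677/40, -3023/16, 106305/112, -658335/128, …
ICs: h(0) = 0, h′(0) = -1.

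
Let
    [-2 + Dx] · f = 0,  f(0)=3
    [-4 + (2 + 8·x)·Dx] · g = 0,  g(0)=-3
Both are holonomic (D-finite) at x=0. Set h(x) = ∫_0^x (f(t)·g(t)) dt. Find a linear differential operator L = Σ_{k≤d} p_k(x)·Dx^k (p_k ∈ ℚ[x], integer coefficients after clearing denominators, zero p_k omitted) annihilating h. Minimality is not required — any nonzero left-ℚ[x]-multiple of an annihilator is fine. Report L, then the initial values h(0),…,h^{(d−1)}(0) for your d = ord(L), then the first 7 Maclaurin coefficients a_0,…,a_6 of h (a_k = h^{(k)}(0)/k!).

L = (-4 - 8·x)·Dx + (1 + 4·x)·Dx^2  (order 2).
h: a_k = 0, -9, -18, -12, -12, 24/5, -112/5, …
ICs: h(0) = 0, h′(0) = -9.

f: a_k = 3, 6, 6, 4, 2, 4/5, 4/15, …
g: a_k = -3, -6, 6, -12, 30, -84, 252, …
L₀ := L_f ⊗_s L_g (sym. prod.), ord ≤ 1.
∫: right-multiply L₀ by Dx.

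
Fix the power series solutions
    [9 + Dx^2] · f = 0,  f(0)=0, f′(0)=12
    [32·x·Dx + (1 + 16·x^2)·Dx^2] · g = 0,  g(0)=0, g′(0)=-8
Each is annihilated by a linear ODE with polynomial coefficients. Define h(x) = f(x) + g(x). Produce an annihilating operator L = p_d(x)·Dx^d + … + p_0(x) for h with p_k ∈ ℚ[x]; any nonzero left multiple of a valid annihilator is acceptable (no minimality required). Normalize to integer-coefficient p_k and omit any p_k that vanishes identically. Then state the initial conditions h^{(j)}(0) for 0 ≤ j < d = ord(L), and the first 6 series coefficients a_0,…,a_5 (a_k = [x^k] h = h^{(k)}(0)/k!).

L = (-52704·x + 967680·x^3 + 663552·x^5)·Dx + (-207 + 13104·x^2 + 283392·x^4 + 331776·x^6)·Dx^2 + (-5856·x + 107520·x^3 + 73728·x^5)·Dx^3 + (-23 + 1456·x^2 + 31488·x^4 + 36864·x^6)·Dx^4  (order 4).
h: a_k = 0, 4, 0, 74/3, 0, -803/2, …
ICs: h(0) = 0, h′(0) = 4, h′′(0) = 0, h′′′(0) = 148.

f: a_k = 0, 12, 0, -18, 0, 81/10, …
g: a_k = 0, -8, 0, 128/3, 0, -2048/5, …
f+g: L₀ = lclm(L_f,L_g), ord ≤ 2+2.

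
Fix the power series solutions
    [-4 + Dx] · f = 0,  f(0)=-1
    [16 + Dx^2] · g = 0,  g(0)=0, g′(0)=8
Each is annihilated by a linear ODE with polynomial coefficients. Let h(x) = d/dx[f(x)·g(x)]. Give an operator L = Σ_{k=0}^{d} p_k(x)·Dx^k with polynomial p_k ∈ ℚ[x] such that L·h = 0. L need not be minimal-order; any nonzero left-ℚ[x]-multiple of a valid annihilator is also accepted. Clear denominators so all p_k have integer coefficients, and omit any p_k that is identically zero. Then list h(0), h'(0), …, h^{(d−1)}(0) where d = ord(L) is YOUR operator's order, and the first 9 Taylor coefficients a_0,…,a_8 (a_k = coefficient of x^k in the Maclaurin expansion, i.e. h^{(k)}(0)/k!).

L = 32 - 8·Dx + Dx^2  (order 2).
h: a_k = -8, -64, -128, 0, 1024/3, 8192/15, 16384/45, 0, -65536/315, …
ICs: h(0) = -8, h′(0) = -64.

f: a_k = -1, -4, -8, -32/3, -32/3, -128/15, -256/45, -1024/315, -512/315, …
g: a_k = 0, 8, 0, -64/3, 0, 256/15, 0, -2048/315, 0, …
Sym-product of L_f,L_g gives L₀ (≤ ord 2).
Differentiate: ansatz ord ≤ ord L₀ ⇒ L.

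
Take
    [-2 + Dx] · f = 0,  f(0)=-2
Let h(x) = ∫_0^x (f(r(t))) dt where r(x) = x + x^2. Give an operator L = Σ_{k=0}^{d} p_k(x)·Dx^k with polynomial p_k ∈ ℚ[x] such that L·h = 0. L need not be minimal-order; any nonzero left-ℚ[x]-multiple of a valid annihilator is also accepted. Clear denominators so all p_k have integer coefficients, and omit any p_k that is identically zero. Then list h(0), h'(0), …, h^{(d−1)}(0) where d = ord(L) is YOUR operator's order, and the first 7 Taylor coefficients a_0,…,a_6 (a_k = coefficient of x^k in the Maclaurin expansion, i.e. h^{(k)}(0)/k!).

L = (-2 - 4·x)·Dx + Dx^2  (order 2).
h: a_k = 0, -2, -2, -8/3, -8/3, -8/3, -104/45, …
ICs: h(0) = 0, h′(0) = -2.

f: a_k = -2, -4, -4, -8/3, -4/3, -8/15, -8/45, …
Substitute x→r, Dx→(1/r')Dx; clear ⇒ L₀.
Integrate: L := L₀·Dx.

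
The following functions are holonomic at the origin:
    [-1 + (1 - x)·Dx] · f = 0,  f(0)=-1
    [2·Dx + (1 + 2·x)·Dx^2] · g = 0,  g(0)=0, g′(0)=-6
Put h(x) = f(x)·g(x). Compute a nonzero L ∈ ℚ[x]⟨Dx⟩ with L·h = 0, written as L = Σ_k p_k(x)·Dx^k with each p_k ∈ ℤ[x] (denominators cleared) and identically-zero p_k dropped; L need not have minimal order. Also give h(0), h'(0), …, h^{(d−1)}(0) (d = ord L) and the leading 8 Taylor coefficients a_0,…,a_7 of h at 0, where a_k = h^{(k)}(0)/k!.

L = 2 + 6·x·Dx + (-1 - x + 2·x^2)·Dx^2  (order 2).
h: a_k = 0, 6, 0, 8, -4, 76/5, -84/5, 1332/35, …
ICs: h(0) = 0, h′(0) = 6.

f: a_k = -1, -1, -1, -1, -1, -1, -1, -1, …
g: a_k = 0, -6, 6, -8, 12, -96/5, 32, -384/7, …
L₀ := L_f ⊗_s L_g (sym. prod.), ord ≤ 2.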